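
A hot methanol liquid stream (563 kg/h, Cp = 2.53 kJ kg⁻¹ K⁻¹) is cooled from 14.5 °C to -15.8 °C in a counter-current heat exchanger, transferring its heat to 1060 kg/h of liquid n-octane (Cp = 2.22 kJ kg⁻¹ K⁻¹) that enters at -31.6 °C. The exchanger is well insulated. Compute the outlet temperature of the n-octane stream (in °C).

T_c,out = -13.3 °C

Heat released by hot stream: Q = 563 × 2.53 × (14.5 − -15.8) = 43159 kJ/h
Energy balance on cold side (adiabatic exchanger): Q = ṁ_c·Cp_c·(T_c,out − T_c,in)
T_c,out = -31.6 + 43159/(1060 × 2.22) = -13.259 °C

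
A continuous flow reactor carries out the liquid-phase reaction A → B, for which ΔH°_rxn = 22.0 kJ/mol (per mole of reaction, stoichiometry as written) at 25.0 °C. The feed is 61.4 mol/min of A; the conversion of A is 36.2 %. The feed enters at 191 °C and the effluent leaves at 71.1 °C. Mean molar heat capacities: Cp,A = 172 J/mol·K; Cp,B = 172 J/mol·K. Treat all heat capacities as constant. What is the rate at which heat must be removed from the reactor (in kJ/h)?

Extent of reaction ξ = 0.362 × 61.4 = 22.227 mol/min
Reaction term: ξ·ΔH°_rxn = 22.227 × 22.0 = 488.99 kJ/min
Sensible, feed 191→25 °C: -1753.1 kJ/min
Outlet flows (mol/min): A 39.173, B 22.227
Sensible, products 25→71.1 °C: 486.85 kJ/min
Q = ΔH = -777.25 kJ/min = -12.954 kW
Heat removed = 46635 kJ/h

Q_out = 46600 kJ/h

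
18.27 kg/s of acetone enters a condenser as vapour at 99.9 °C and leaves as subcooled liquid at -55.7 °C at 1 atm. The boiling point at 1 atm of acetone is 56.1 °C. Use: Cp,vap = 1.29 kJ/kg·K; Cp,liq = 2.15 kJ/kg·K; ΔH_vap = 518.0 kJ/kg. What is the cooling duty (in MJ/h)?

Q_c = 53600 MJ/h

vapour 99.9→56.1 °C: -56.502 kJ/kg
condensation at 56.1 °C: -518 kJ/kg
liquid 56.1→-55.7 °C: -240.37 kJ/kg
Δh = -56.502 + -518 + -240.37 = -814.87 kJ/kg
Q = ṁ·Δh = 18.27 kg/s × -814.87 kJ/kg = -14888 kJ/s
|Q| = 14888 kW = 53596 MJ/h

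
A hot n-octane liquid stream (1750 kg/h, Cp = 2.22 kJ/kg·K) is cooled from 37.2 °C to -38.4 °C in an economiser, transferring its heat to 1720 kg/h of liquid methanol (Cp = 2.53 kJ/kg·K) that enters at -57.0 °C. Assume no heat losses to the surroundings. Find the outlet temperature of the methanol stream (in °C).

Heat released by hot stream: Q = 1750 × 2.22 × (37.2 − -38.4) = 293710 kJ/h
Energy balance on cold side (adiabatic exchanger): Q = ṁ_c·Cp_c·(T_c,out − T_c,in)
T_c,out = -57.0 + 293710/(1720 × 2.53) = 10.494 °C

T_c,out = 10.5 °C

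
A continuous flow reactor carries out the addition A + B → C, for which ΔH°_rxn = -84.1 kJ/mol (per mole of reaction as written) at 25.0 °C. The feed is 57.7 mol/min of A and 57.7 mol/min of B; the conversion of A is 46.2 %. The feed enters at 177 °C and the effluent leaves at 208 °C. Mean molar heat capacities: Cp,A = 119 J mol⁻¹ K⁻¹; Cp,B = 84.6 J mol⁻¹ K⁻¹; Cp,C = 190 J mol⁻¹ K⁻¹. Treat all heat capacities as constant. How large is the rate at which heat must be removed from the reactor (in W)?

Extent of reaction ξ = 0.462 × 57.7 = 26.657 mol/min
Reaction term: ξ·ΔH°_rxn = 26.657 × -84.1 = -2241.9 kJ/min
Sensible, feed 177→25 °C: -1785.7 kJ/min
Outlet flows (mol/min): A 31.043, B 31.043, C 26.657
Sensible, products 25→208 °C: 2083.5 kJ/min
Q = ΔH = -1944.1 kJ/min = -32.401 kW
Heat removed = 32401 W

Q_out = 32400 W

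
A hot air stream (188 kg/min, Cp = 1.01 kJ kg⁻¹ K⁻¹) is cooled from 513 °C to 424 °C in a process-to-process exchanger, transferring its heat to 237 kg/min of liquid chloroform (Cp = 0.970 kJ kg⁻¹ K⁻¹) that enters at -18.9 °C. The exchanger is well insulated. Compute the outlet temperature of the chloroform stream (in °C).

T_c,out = 54.6 °C

Heat released by hot stream: Q = 188 × 1.01 × (513 − 424) = 16899 kJ/min
Energy balance on cold side (adiabatic exchanger): Q = ṁ_c·Cp_c·(T_c,out − T_c,in)
T_c,out = -18.9 + 16899/(237 × 0.970) = 54.61 °C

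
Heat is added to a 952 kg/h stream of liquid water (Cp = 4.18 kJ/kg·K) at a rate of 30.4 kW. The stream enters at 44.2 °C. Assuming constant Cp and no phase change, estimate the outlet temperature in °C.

Q = 30.4 kW = 109440 kJ/h
ΔT = Q/(ṁ·Cp) = 109440/(952×4.18) = 27.502 K
T_out = 44.2 + 27.502 = 71.702 °C

T_out = 71.7 °C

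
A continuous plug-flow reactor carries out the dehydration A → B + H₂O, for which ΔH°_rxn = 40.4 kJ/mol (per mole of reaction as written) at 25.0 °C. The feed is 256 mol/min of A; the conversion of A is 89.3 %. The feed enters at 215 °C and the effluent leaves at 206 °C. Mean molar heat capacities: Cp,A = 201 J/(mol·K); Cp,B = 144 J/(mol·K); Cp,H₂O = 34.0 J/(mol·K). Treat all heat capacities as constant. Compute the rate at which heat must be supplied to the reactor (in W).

Q_in = 130000 W

Extent of reaction ξ = 0.893 × 256 = 228.61 mol/min
Reaction term: ξ·ΔH°_rxn = 228.61 × 40.4 = 9235.8 kJ/min
Sensible, feed 215→25 °C: -9776.6 kJ/min
Outlet flows (mol/min): A 27.392, B 228.61, H₂O 228.61
Sensible, products 25→206 °C: 8361.8 kJ/min
Q = ΔH = 7821 kJ/min = 130.35 kW
Heat supplied = 130350 W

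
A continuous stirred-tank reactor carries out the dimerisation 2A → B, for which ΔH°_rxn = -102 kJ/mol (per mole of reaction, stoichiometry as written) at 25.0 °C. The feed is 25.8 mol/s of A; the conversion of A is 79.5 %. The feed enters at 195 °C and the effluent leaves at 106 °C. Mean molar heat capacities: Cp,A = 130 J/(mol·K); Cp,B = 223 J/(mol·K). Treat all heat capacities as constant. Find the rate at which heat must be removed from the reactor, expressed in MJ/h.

Q_out = 4950 MJ/h

Extent of reaction ξ = 0.795 × 25.8 / 2 = 10.256 mol/s
Reaction term: ξ·ΔH°_rxn = 10.256 × -102 = -1046.1 kJ/s
Sensible, feed 195→25 °C: -570.18 kJ/s
Outlet flows (mol/s): A 5.289, B 10.256
Sensible, products 25→106 °C: 240.94 kJ/s
Q = ΔH = -1375.3 kJ/s = -1375.3 kW
Heat removed = 4951.1 MJ/h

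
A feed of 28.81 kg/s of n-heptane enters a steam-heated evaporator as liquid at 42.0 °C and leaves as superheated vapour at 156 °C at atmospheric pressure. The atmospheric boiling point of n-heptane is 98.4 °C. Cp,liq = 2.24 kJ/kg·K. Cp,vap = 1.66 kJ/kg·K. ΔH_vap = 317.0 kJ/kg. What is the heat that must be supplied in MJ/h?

liquid 42.0→98.4 °C: 126.34 kJ/kg
vaporisation at 98.4 °C: 317 kJ/kg
vapour 98.4→156 °C: 95.616 kJ/kg
Δh = 126.34 + 317 + 95.616 = 538.95 kJ/kg
Q = ṁ·Δh = 28.81 kg/s × 538.95 kJ/kg = 15527 kJ/s
|Q| = 15527 kW = 55898 MJ/h

Q = 55900 MJ/h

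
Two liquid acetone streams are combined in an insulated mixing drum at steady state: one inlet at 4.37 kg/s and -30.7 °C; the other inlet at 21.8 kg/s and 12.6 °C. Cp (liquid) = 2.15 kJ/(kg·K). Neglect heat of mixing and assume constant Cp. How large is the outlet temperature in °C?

Adiabatic, steady state ⇒ Σ ṁᵢCp,ᵢ(T_out − Tᵢ) = 0
T_out = Σ ṁᵢCp,ᵢTᵢ / Σ ṁᵢCp,ᵢ
      = 302.12 / 56.265 = 5.3695 °C

T_out = 5.37 °C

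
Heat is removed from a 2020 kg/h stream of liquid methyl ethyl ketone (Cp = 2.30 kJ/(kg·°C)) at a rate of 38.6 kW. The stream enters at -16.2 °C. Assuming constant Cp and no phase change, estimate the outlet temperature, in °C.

T_out = -46.1 °C

Q = 38.6 kW = 138960 kJ/h
ΔT = Q/(ṁ·Cp) = 138960/(2020×2.30) = 29.91 K
T_out = -16.2 − 29.91 = -46.11 °C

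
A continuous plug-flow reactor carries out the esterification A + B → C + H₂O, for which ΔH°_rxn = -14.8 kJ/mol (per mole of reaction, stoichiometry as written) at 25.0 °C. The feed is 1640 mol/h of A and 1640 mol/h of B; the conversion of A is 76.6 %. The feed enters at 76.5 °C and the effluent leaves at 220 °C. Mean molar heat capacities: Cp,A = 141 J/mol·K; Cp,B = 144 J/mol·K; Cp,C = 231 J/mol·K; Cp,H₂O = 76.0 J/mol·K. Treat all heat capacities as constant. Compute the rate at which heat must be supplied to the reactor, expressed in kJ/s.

Extent of reaction ξ = 0.766 × 1640 = 1256.2 mol/h
Reaction term: ξ·ΔH°_rxn = 1256.2 × -14.8 = -18592 kJ/h
Sensible, feed 76.5→25 °C: -24071 kJ/h
Outlet flows (mol/h): A 383.76, B 383.76, C 1256.2, H₂O 1256.2
Sensible, products 25→220 °C: 96532 kJ/h
Q = ΔH = 53869 kJ/h = 14.964 kW
Heat supplied = 14.964 kJ/s

Q_in = 15.0 kJ/s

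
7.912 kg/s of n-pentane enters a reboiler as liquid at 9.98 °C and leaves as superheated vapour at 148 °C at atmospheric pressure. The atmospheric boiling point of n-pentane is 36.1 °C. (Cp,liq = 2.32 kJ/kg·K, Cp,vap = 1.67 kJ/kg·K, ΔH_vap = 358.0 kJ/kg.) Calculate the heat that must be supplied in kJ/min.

liquid 9.98→36.1 °C: 60.598 kJ/kg
vaporisation at 36.1 °C: 358 kJ/kg
vapour 36.1→148 °C: 186.87 kJ/kg
Δh = 60.598 + 358 + 186.87 = 605.47 kJ/kg
Q = ṁ·Δh = 7.912 kg/s × 605.47 kJ/kg = 4790.5 kJ/s
|Q| = 4790.5 kW = 287430 kJ/min

Q = 287000 kJ/min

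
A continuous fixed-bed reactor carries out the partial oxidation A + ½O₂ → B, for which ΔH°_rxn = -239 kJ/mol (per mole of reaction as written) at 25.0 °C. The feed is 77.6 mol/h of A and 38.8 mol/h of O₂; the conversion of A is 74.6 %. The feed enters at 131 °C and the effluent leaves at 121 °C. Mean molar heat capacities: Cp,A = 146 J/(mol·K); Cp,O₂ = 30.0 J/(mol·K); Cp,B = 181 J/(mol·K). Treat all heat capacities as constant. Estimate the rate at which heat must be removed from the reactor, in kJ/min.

Extent of reaction ξ = 0.746 × 77.6 = 57.89 mol/h
Reaction term: ξ·ΔH°_rxn = 57.89 × -239 = -13836 kJ/h
Sensible, feed 131→25 °C: -1324.3 kJ/h
Outlet flows (mol/h): A 19.71, O₂ 9.8552, B 57.89
Sensible, products 25→121 °C: 1310.5 kJ/h
Q = ΔH = -13849 kJ/h = -3.8471 kW
Heat removed = 230.82 kJ/min

Q_out = 231 kJ/min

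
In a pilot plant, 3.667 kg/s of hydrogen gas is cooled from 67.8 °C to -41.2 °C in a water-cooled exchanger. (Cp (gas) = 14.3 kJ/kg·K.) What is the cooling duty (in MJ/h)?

Q_c = 20600 MJ/h

Q = ṁ·Cp·ΔT = 3.667 × 14.3 × (-41.2 − 67.8) = -5715.8 kJ/s
Cooling duty = 20577 MJ/h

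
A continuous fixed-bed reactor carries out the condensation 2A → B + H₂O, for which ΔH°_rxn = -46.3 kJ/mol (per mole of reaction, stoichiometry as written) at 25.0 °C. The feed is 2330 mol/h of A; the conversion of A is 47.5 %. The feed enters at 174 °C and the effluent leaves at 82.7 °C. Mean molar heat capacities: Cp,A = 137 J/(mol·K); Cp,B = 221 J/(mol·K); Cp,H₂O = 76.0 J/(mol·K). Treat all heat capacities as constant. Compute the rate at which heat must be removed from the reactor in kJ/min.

Extent of reaction ξ = 0.475 × 2330 / 2 = 553.38 mol/h
Reaction term: ξ·ΔH°_rxn = 553.38 × -46.3 = -25621 kJ/h
Sensible, feed 174→25 °C: -47562 kJ/h
Outlet flows (mol/h): A 1223.2, B 553.38, H₂O 553.38
Sensible, products 25→82.7 °C: 19153 kJ/h
Q = ΔH = -54031 kJ/h = -15.009 kW
Heat removed = 900.51 kJ/min

Q_out = 901 kJ/min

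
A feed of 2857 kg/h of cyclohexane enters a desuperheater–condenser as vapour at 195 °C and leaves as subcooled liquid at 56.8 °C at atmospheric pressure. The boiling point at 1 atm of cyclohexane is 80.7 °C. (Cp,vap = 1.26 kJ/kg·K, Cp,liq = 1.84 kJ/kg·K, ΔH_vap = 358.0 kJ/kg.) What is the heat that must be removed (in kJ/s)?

Q_c = 433 kJ/s

vapour 195→80.7 °C: -144.02 kJ/kg
condensation at 80.7 °C: -358 kJ/kg
liquid 80.7→56.8 °C: -43.976 kJ/kg
Δh = -144.02 + -358 + -43.976 = -545.99 kJ/kg
Q = ṁ·Δh = 2857 kg/h × -545.99 kJ/kg = -1.5599e+06 kJ/h
|Q| = 433.31 kW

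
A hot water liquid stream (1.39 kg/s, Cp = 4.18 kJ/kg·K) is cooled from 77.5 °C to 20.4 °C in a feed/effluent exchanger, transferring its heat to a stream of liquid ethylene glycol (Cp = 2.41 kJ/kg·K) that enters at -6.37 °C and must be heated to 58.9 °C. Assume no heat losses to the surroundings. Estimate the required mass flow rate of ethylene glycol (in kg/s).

ṁ_c = 2.11 kg/s

Heat released by hot stream: Q = 1.39 × 4.18 × (77.5 − 20.4) = 331.76 kJ/s
Energy balance on cold side (adiabatic exchanger): Q = ṁ_c·Cp_c·(T_c,out − T_c,in)
ṁ_c = 331.76 / [2.41 × (58.9 − -6.37)] = 2.1091 kg/s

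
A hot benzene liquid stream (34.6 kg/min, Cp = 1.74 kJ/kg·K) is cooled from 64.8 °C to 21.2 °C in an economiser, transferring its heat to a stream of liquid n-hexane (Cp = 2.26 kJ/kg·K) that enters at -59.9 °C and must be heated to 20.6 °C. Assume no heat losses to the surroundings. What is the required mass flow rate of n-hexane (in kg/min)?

ṁ_c = 14.4 kg/min

Heat released by hot stream: Q = 34.6 × 1.74 × (64.8 − 21.2) = 2624.9 kJ/min
Energy balance on cold side (adiabatic exchanger): Q = ṁ_c·Cp_c·(T_c,out − T_c,in)
ṁ_c = 2624.9 / [2.26 × (20.6 − -59.9)] = 14.428 kg/min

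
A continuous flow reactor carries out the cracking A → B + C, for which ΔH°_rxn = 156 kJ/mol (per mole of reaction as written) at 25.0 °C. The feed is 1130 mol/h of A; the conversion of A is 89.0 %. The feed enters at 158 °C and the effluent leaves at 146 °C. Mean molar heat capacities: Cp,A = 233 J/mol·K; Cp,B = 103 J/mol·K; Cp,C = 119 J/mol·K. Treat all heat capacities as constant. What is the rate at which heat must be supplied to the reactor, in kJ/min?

Extent of reaction ξ = 0.890 × 1130 = 1005.7 mol/h
Reaction term: ξ·ΔH°_rxn = 1005.7 × 156 = 156890 kJ/h
Sensible, feed 158→25 °C: -35018 kJ/h
Outlet flows (mol/h): A 124.3, B 1005.7, C 1005.7
Sensible, products 25→146 °C: 30520 kJ/h
Q = ΔH = 152390 kJ/h = 42.331 kW
Heat supplied = 2539.9 kJ/min

Q_in = 2540 kJ/min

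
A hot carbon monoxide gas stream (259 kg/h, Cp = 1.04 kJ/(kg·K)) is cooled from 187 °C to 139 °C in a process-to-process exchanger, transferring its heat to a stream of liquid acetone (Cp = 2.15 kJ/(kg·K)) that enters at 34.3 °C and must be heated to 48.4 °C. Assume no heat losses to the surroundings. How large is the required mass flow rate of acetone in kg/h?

ṁ_c = 426 kg/h

Heat released by hot stream: Q = 259 × 1.04 × (187 − 139) = 12929 kJ/h
Energy balance on cold side (adiabatic exchanger): Q = ṁ_c·Cp_c·(T_c,out − T_c,in)
ṁ_c = 12929 / [2.15 × (48.4 − 34.3)] = 426.5 kg/h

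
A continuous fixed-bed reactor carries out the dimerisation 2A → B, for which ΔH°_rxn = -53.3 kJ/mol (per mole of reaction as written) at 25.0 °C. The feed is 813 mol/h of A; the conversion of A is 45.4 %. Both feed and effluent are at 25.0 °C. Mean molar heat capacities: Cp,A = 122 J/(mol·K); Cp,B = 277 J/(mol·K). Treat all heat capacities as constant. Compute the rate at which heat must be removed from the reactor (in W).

Extent of reaction ξ = 0.454 × 813 / 2 = 184.55 mol/h
Reaction term: ξ·ΔH°_rxn = 184.55 × -53.3 = -9836.6 kJ/h
Q = ΔH = -9836.6 kJ/h = -2.7324 kW
Heat removed = 2732.4 W

Q_out = 2730 W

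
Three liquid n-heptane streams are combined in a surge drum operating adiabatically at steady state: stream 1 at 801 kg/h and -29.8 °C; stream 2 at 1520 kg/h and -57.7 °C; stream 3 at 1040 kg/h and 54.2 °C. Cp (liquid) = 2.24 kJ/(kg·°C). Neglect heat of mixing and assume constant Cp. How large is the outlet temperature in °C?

Energy balance with Q = 0: Σ ṁᵢCp,ᵢ(T_out − Tᵢ) = 0
T_out = Σ ṁᵢCp,ᵢTᵢ / Σ ṁᵢCp,ᵢ
      = -123660 / 7528.6 = -16.425 °C

T_out = -16.4 °C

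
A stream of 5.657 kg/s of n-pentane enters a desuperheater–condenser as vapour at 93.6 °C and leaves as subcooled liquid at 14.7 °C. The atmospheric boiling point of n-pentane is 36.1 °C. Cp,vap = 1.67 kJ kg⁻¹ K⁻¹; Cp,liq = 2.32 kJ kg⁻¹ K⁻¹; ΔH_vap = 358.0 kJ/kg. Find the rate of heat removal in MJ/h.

Q_c = 10300 MJ/h

vapour 93.6→36.1 °C: -96.025 kJ/kg
condensation at 36.1 °C: -358 kJ/kg
liquid 36.1→14.7 °C: -49.648 kJ/kg
Δh = -96.025 + -358 + -49.648 = -503.67 kJ/kg
Q = ṁ·Δh = 5.657 kg/s × -503.67 kJ/kg = -2849.3 kJ/s
|Q| = 2849.3 kW = 10257 MJ/h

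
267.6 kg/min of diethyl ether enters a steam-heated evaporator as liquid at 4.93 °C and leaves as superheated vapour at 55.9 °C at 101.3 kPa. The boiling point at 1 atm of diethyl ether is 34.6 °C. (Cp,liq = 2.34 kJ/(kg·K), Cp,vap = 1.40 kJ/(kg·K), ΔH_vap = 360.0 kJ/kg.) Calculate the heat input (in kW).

Q = 2050 kW

liquid 4.93→34.6 °C: 69.428 kJ/kg
vaporisation at 34.6 °C: 360 kJ/kg
vapour 34.6→55.9 °C: 29.82 kJ/kg
Δh = 69.428 + 360 + 29.82 = 459.25 kJ/kg
Q = ṁ·Δh = 267.6 kg/min × 459.25 kJ/kg = 122890 kJ/min
|Q| = 2048.2 kW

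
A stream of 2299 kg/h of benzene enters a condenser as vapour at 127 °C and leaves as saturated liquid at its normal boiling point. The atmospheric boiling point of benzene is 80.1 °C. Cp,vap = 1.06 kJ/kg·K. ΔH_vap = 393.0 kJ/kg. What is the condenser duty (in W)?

Q_c = 283000 W

vapour 127→80.1 °C: -49.714 kJ/kg
condensation at 80.1 °C: -393 kJ/kg
Δh = -49.714 + -393 = -442.71 kJ/kg
Q = ṁ·Δh = 2299 kg/h × -442.71 kJ/kg = -1.0178e+06 kJ/h
|Q| = 282.72 kW = 282720 W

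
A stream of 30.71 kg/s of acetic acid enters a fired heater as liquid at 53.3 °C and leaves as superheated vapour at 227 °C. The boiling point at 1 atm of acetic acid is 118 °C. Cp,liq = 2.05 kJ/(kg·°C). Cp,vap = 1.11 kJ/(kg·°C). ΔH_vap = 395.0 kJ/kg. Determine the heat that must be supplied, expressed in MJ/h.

liquid 53.3→118 °C: 132.63 kJ/kg
vaporisation at 118 °C: 395 kJ/kg
vapour 118→227 °C: 120.99 kJ/kg
Δh = 132.63 + 395 + 120.99 = 648.62 kJ/kg
Q = ṁ·Δh = 30.71 kg/s × 648.62 kJ/kg = 19919 kJ/s
|Q| = 19919 kW = 71709 MJ/h

Q = 71700 MJ/h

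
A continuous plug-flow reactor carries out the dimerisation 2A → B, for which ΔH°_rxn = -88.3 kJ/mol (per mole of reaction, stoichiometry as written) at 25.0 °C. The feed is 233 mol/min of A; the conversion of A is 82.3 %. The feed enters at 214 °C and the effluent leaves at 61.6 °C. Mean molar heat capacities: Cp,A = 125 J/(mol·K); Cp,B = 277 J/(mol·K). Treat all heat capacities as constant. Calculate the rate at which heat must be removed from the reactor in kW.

Extent of reaction ξ = 0.823 × 233 / 2 = 95.879 mol/min
Reaction term: ξ·ΔH°_rxn = 95.879 × -88.3 = -8466.2 kJ/min
Sensible, feed 214→25 °C: -5504.6 kJ/min
Outlet flows (mol/min): A 41.241, B 95.879
Sensible, products 25→61.6 °C: 1160.7 kJ/min
Q = ΔH = -12810 kJ/min = -213.5 kW
Heat removed = 213.5 kW

Q_out = 214 kW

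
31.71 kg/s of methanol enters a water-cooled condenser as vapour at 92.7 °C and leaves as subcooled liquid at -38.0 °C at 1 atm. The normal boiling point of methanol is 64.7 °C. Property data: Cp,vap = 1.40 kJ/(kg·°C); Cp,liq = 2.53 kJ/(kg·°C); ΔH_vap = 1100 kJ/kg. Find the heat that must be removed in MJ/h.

vapour 92.7→64.7 °C: -39.2 kJ/kg
condensation at 64.7 °C: -1100 kJ/kg
liquid 64.7→-38.0 °C: -259.83 kJ/kg
Δh = -39.2 + -1100 + -259.83 = -1399 kJ/kg
Q = ṁ·Δh = 31.71 kg/s × -1399 kJ/kg = -44363 kJ/s
|Q| = 44363 kW = 159710 MJ/h

Q_c = 160000 MJ/h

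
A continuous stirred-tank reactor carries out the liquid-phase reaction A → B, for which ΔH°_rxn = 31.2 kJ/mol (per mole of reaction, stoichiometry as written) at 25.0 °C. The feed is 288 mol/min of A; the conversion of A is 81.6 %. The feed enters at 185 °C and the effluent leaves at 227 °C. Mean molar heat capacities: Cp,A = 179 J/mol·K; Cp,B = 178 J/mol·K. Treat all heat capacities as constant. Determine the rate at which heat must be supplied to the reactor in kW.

Extent of reaction ξ = 0.816 × 288 = 235.01 mol/min
Reaction term: ξ·ΔH°_rxn = 235.01 × 31.2 = 7332.2 kJ/min
Sensible, feed 185→25 °C: -8248.3 kJ/min
Outlet flows (mol/min): A 52.992, B 235.01
Sensible, products 25→227 °C: 10366 kJ/min
Q = ΔH = 9450 kJ/min = 157.5 kW
Heat supplied = 157.5 kW

Q_in = 157 kW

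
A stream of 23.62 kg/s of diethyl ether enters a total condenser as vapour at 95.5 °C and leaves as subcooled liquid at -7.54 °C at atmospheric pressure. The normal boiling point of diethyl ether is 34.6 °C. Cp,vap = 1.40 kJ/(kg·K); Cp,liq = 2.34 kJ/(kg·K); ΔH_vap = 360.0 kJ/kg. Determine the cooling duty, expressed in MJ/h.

Q_c = 46200 MJ/h

vapour 95.5→34.6 °C: -85.26 kJ/kg
condensation at 34.6 °C: -360 kJ/kg
liquid 34.6→-7.54 °C: -98.608 kJ/kg
Δh = -85.26 + -360 + -98.608 = -543.87 kJ/kg
Q = ṁ·Δh = 23.62 kg/s × -543.87 kJ/kg = -12846 kJ/s
|Q| = 12846 kW = 46246 MJ/h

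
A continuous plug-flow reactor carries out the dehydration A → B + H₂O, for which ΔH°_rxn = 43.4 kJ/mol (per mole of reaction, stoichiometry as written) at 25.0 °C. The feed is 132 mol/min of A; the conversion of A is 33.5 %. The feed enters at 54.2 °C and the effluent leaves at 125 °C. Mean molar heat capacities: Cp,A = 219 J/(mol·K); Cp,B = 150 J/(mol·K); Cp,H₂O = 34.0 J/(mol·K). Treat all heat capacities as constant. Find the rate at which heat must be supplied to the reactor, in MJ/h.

Extent of reaction ξ = 0.335 × 132 = 44.22 mol/min
Reaction term: ξ·ΔH°_rxn = 44.22 × 43.4 = 1919.1 kJ/min
Sensible, feed 54.2→25 °C: -844.11 kJ/min
Outlet flows (mol/min): A 87.78, B 44.22, H₂O 44.22
Sensible, products 25→125 °C: 2736 kJ/min
Q = ΔH = 3811.1 kJ/min = 63.518 kW
Heat supplied = 228.66 MJ/h

Q_in = 229 MJ/h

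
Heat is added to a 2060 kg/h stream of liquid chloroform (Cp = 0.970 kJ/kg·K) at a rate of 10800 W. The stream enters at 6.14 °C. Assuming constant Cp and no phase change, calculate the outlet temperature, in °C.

Q = 10800 W = 38880 kJ/h
ΔT = Q/(ṁ·Cp) = 38880/(2060×0.970) = 19.458 K
T_out = 6.14 + 19.458 = 25.598 °C

T_out = 25.6 °C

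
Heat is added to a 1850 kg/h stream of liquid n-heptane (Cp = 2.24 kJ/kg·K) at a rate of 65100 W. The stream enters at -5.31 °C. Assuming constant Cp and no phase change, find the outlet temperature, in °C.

T_out = 51.2 °C

Q = 65100 W = 234360 kJ/h
ΔT = Q/(ṁ·Cp) = 234360/(1850×2.24) = 56.554 K
T_out = -5.31 + 56.554 = 51.244 °C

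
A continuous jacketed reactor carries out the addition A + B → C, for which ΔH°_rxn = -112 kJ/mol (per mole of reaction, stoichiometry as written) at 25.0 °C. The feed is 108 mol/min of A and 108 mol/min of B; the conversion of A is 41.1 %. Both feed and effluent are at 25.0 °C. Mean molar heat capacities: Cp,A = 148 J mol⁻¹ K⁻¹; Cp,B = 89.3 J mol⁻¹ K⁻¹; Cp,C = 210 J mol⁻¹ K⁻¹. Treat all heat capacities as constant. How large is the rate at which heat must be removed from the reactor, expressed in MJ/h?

Extent of reaction ξ = 0.411 × 108 = 44.388 mol/min
Reaction term: ξ·ΔH°_rxn = 44.388 × -112 = -4971.5 kJ/min
Q = ΔH = -4971.5 kJ/min = -82.858 kW
Heat removed = 298.29 MJ/h

Q_out = 298 MJ/h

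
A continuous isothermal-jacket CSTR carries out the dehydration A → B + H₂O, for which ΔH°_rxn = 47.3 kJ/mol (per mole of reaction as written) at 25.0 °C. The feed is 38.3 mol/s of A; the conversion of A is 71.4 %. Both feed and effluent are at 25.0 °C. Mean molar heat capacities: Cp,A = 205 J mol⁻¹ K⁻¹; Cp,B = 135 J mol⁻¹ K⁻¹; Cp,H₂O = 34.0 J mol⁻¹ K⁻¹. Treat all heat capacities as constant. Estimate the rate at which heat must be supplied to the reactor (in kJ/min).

Extent of reaction ξ = 0.714 × 38.3 = 27.346 mol/s
Reaction term: ξ·ΔH°_rxn = 27.346 × 47.3 = 1293.5 kJ/s
Q = ΔH = 1293.5 kJ/s = 1293.5 kW
Heat supplied = 77609 kJ/min

Q_in = 77600 kJ/min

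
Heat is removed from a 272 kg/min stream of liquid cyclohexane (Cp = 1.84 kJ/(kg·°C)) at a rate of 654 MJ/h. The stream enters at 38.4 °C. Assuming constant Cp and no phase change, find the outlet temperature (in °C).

T_out = 16.6 °C

Q = 654 MJ/h = 10900 kJ/min
ΔT = Q/(ṁ·Cp) = 10900/(272×1.84) = 21.779 K
T_out = 38.4 − 21.779 = 16.621 °C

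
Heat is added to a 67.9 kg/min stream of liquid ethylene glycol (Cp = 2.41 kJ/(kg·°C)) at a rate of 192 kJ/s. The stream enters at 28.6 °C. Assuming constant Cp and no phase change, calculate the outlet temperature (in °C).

Q = 192 kJ/s = 11520 kJ/min
ΔT = Q/(ṁ·Cp) = 11520/(67.9×2.41) = 70.399 K
T_out = 28.6 + 70.399 = 98.999 °C

T_out = 99.0 °C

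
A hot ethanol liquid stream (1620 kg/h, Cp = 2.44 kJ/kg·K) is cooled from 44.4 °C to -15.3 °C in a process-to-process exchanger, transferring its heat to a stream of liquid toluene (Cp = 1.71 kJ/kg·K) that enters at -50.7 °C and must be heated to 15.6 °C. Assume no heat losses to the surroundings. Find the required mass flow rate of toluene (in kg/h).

ṁ_c = 2080 kg/h

Heat released by hot stream: Q = 1620 × 2.44 × (44.4 − -15.3) = 235980 kJ/h
Energy balance on cold side (adiabatic exchanger): Q = ṁ_c·Cp_c·(T_c,out − T_c,in)
ṁ_c = 235980 / [1.71 × (15.6 − -50.7)] = 2081.5 kg/h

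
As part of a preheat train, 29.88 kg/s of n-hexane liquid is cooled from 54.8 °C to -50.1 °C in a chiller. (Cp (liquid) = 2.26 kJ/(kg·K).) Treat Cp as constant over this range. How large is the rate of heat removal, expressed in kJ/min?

Q = ṁ·Cp·ΔT = 29.88 × 2.26 × (-50.1 − 54.8) = -7083.8 kJ/s
Cooling duty = 425030 kJ/min

Q_c = 425000 kJ/min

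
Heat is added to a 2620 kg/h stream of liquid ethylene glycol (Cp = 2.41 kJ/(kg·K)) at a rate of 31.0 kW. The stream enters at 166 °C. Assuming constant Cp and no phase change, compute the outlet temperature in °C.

T_out = 184 °C

Q = 31.0 kW = 111600 kJ/h
ΔT = Q/(ṁ·Cp) = 111600/(2620×2.41) = 17.674 K
T_out = 166 + 17.674 = 183.67 °C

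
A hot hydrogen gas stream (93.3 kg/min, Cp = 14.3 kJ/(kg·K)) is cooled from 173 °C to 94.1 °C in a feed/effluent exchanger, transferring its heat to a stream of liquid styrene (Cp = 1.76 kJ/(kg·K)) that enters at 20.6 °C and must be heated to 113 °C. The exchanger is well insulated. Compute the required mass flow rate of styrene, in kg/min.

ṁ_c = 647 kg/min

Heat released by hot stream: Q = 93.3 × 14.3 × (173 − 94.1) = 105270 kJ/min
Energy balance on cold side (adiabatic exchanger): Q = ṁ_c·Cp_c·(T_c,out − T_c,in)
ṁ_c = 105270 / [1.76 × (113 − 20.6)] = 647.31 kg/min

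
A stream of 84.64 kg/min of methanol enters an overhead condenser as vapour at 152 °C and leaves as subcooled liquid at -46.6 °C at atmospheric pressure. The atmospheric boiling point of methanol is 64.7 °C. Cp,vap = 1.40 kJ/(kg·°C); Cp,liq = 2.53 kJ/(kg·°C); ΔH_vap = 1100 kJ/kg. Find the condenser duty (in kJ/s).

vapour 152→64.7 °C: -122.22 kJ/kg
condensation at 64.7 °C: -1100 kJ/kg
liquid 64.7→-46.6 °C: -281.59 kJ/kg
Δh = -122.22 + -1100 + -281.59 = -1503.8 kJ/kg
Q = ṁ·Δh = 84.64 kg/min × -1503.8 kJ/kg = -127280 kJ/min
|Q| = 2121.4 kW

Q_c = 2120 kJ/s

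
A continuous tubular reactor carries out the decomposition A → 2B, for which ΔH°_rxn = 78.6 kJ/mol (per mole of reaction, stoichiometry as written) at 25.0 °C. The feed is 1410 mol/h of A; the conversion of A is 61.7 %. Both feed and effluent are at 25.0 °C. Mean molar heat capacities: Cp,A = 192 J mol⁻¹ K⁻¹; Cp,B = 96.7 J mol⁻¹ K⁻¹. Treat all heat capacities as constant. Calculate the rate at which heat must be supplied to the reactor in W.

Q_in = 19000 W

Extent of reaction ξ = 0.617 × 1410 = 869.97 mol/h
Reaction term: ξ·ΔH°_rxn = 869.97 × 78.6 = 68380 kJ/h
Q = ΔH = 68380 kJ/h = 18.994 kW
Heat supplied = 18994 W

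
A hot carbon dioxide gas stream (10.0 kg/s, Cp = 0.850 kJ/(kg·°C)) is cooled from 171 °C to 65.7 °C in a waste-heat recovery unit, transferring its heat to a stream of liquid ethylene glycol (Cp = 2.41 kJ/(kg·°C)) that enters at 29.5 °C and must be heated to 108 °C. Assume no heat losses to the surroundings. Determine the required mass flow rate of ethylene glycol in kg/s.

Heat released by hot stream: Q = 10.0 × 0.850 × (171 − 65.7) = 895.05 kJ/s
Energy balance on cold side (adiabatic exchanger): Q = ṁ_c·Cp_c·(T_c,out − T_c,in)
ṁ_c = 895.05 / [2.41 × (108 − 29.5)] = 4.7311 kg/s

ṁ_c = 4.73 kg/s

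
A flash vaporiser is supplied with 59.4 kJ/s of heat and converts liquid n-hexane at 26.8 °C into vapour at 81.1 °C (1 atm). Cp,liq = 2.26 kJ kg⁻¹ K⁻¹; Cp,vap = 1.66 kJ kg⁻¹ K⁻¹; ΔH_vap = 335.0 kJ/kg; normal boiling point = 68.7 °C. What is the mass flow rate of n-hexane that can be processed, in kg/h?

ṁ = 475 kg/h

Δh = 2.26×(68.7−26.8) + 335.0 + 1.66×(81.1−68.7) = 450.28 kJ/kg
Q = 59.4 kJ/s = 59.4 kJ/s = 213840 kJ/h
ṁ = Q/Δh = 213840 / 450.28 = 474.91 kg/h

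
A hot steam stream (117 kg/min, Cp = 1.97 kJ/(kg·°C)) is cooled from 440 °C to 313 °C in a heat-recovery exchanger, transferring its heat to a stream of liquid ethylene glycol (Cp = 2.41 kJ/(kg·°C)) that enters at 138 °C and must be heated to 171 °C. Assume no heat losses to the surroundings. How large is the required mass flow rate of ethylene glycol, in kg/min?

Heat released by hot stream: Q = 117 × 1.97 × (440 − 313) = 29272 kJ/min
Energy balance on cold side (adiabatic exchanger): Q = ṁ_c·Cp_c·(T_c,out − T_c,in)
ṁ_c = 29272 / [2.41 × (171 − 138)] = 368.07 kg/min

ṁ_c = 368 kg/min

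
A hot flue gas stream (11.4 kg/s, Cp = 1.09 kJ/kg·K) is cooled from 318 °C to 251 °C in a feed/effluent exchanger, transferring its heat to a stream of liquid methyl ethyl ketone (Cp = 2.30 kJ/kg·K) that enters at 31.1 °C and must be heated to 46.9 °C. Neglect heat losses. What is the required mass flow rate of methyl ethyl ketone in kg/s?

ṁ_c = 22.9 kg/s

Heat released by hot stream: Q = 11.4 × 1.09 × (318 − 251) = 832.54 kJ/s
Energy balance on cold side (adiabatic exchanger): Q = ṁ_c·Cp_c·(T_c,out − T_c,in)
ṁ_c = 832.54 / [2.30 × (46.9 − 31.1)] = 22.91 kg/s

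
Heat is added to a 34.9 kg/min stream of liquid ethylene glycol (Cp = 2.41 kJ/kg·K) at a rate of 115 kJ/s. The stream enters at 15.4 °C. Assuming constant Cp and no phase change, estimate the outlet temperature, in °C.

T_out = 97.4 °C

Q = 115 kJ/s = 6900 kJ/min
ΔT = Q/(ṁ·Cp) = 6900/(34.9×2.41) = 82.036 K
T_out = 15.4 + 82.036 = 97.436 °C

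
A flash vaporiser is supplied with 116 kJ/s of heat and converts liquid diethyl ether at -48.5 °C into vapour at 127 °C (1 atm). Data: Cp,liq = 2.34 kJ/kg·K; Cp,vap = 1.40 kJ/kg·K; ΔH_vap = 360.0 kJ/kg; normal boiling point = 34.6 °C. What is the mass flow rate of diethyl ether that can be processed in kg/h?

ṁ = 611 kg/h

Δh = 2.34×(34.6−-48.5) + 360.0 + 1.40×(127−34.6) = 683.81 kJ/kg
Q = 116 kJ/s = 116 kJ/s = 417600 kJ/h
ṁ = Q/Δh = 417600 / 683.81 = 610.69 kg/h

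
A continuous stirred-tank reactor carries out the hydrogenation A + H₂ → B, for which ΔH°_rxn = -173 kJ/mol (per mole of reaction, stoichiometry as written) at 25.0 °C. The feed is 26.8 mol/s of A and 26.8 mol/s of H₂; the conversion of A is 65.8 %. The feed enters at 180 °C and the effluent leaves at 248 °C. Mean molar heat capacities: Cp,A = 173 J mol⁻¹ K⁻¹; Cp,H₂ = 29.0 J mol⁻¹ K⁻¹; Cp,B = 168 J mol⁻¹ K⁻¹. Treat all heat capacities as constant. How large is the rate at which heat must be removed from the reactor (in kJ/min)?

Q_out = 169000 kJ/min

Extent of reaction ξ = 0.658 × 26.8 = 17.634 mol/s
Reaction term: ξ·ΔH°_rxn = 17.634 × -173 = -3050.8 kJ/s
Sensible, feed 180→25 °C: -839.11 kJ/s
Outlet flows (mol/s): A 9.1656, H₂ 9.1656, B 17.634
Sensible, products 25→248 °C: 1073.5 kJ/s
Q = ΔH = -2816.3 kJ/s = -2816.3 kW
Heat removed = 168980 kJ/min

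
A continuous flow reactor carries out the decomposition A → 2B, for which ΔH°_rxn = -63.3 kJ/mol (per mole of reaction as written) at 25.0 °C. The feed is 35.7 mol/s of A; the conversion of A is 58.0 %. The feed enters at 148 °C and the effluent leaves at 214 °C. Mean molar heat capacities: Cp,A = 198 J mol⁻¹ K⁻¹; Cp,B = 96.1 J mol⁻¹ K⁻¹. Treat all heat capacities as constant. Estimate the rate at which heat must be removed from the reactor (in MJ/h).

Extent of reaction ξ = 0.580 × 35.7 = 20.706 mol/s
Reaction term: ξ·ΔH°_rxn = 20.706 × -63.3 = -1310.7 kJ/s
Sensible, feed 148→25 °C: -869.44 kJ/s
Outlet flows (mol/s): A 14.994, B 41.412
Sensible, products 25→214 °C: 1313.3 kJ/s
Q = ΔH = -866.86 kJ/s = -866.86 kW
Heat removed = 3120.7 MJ/h

Q_out = 3120 MJ/h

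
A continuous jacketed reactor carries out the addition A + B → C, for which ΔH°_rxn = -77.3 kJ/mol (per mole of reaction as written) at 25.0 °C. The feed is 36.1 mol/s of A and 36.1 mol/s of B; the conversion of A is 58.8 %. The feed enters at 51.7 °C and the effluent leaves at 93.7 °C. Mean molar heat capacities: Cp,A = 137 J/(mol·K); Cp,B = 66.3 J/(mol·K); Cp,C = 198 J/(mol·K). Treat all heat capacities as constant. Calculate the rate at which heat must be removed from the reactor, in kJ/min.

Q_out = 80400 kJ/min

Extent of reaction ξ = 0.588 × 36.1 = 21.227 mol/s
Reaction term: ξ·ΔH°_rxn = 21.227 × -77.3 = -1640.8 kJ/s
Sensible, feed 51.7→25 °C: -195.95 kJ/s
Outlet flows (mol/s): A 14.873, B 14.873, C 21.227
Sensible, products 25→93.7 °C: 496.47 kJ/s
Q = ΔH = -1340.3 kJ/s = -1340.3 kW
Heat removed = 80419 kJ/min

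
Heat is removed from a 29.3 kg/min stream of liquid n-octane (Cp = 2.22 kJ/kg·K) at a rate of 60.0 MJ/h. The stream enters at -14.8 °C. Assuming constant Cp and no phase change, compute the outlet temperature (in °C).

Q = 60.0 MJ/h = 1000 kJ/min
ΔT = Q/(ṁ·Cp) = 1000/(29.3×2.22) = 15.374 K
T_out = -14.8 − 15.374 = -30.174 °C

T_out = -30.2 °C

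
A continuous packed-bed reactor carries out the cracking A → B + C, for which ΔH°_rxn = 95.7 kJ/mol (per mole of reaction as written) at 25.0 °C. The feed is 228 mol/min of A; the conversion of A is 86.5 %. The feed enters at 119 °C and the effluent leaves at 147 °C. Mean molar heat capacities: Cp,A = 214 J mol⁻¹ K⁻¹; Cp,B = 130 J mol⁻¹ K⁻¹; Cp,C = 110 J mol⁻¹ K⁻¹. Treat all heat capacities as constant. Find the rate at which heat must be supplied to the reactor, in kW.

Q_in = 348 kW

Extent of reaction ξ = 0.865 × 228 = 197.22 mol/min
Reaction term: ξ·ΔH°_rxn = 197.22 × 95.7 = 18874 kJ/min
Sensible, feed 119→25 °C: -4586.4 kJ/min
Outlet flows (mol/min): A 30.78, B 197.22, C 197.22
Sensible, products 25→147 °C: 6578.2 kJ/min
Q = ΔH = 20866 kJ/min = 347.76 kW
Heat supplied = 347.76 kW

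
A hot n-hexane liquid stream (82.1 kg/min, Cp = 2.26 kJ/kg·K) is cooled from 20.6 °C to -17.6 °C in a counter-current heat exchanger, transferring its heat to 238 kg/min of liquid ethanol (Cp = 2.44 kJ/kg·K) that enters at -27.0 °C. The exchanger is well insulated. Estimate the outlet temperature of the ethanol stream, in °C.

T_c,out = -14.8 °C

Heat released by hot stream: Q = 82.1 × 2.26 × (20.6 − -17.6) = 7087.9 kJ/min
Energy balance on cold side (adiabatic exchanger): Q = ṁ_c·Cp_c·(T_c,out − T_c,in)
T_c,out = -27.0 + 7087.9/(238 × 2.44) = -14.795 °C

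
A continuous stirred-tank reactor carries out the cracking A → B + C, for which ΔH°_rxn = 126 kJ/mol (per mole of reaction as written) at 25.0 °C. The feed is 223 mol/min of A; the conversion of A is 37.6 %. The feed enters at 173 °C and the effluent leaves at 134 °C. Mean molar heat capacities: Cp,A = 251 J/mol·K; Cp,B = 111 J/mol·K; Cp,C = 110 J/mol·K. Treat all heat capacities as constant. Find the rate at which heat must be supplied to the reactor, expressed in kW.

Q_in = 135 kW

Extent of reaction ξ = 0.376 × 223 = 83.848 mol/min
Reaction term: ξ·ΔH°_rxn = 83.848 × 126 = 10565 kJ/min
Sensible, feed 173→25 °C: -8284 kJ/min
Outlet flows (mol/min): A 139.15, B 83.848, C 83.848
Sensible, products 25→134 °C: 5826.9 kJ/min
Q = ΔH = 8107.7 kJ/min = 135.13 kW
Heat supplied = 135.13 kW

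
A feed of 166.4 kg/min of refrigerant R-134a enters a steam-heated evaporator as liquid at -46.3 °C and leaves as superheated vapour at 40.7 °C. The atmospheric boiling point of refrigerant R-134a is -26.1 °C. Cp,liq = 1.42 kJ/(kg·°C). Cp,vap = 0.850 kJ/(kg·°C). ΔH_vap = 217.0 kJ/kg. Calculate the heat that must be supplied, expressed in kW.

Q = 839 kW

liquid -46.3→-26.1 °C: 28.684 kJ/kg
vaporisation at -26.1 °C: 217 kJ/kg
vapour -26.1→40.7 °C: 56.78 kJ/kg
Δh = 28.684 + 217 + 56.78 = 302.46 kJ/kg
Q = ṁ·Δh = 166.4 kg/min × 302.46 kJ/kg = 50330 kJ/min
|Q| = 838.83 kW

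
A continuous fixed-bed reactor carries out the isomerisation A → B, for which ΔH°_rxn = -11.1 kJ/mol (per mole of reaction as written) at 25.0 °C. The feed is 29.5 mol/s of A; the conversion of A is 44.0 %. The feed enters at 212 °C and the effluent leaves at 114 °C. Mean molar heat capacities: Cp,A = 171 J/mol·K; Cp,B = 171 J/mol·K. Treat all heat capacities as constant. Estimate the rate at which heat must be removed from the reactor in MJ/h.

Q_out = 2300 MJ/h

Extent of reaction ξ = 0.440 × 29.5 = 12.98 mol/s
Reaction term: ξ·ΔH°_rxn = 12.98 × -11.1 = -144.08 kJ/s
Sensible, feed 212→25 °C: -943.32 kJ/s
Outlet flows (mol/s): A 16.52, B 12.98
Sensible, products 25→114 °C: 448.96 kJ/s
Q = ΔH = -638.44 kJ/s = -638.44 kW
Heat removed = 2298.4 MJ/h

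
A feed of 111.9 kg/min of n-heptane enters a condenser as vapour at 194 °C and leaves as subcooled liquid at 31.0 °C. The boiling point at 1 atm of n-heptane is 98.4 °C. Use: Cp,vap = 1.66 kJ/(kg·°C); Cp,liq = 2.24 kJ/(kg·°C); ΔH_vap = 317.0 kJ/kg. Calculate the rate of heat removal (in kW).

Q_c = 1170 kW

vapour 194→98.4 °C: -158.7 kJ/kg
condensation at 98.4 °C: -317 kJ/kg
liquid 98.4→31.0 °C: -150.98 kJ/kg
Δh = -158.7 + -317 + -150.98 = -626.67 kJ/kg
Q = ṁ·Δh = 111.9 kg/min × -626.67 kJ/kg = -70125 kJ/min
|Q| = 1168.7 kW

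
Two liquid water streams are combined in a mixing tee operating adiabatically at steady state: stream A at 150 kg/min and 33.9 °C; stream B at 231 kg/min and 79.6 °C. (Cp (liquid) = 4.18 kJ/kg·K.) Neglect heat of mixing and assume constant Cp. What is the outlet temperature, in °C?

T_out = 61.6 °C

Adiabatic, steady state ⇒ Σ ṁᵢCp,ᵢ(T_out − Tᵢ) = 0
Σ ṁᵢCp,ᵢTᵢ = 150×4.18×33.9 + 231×4.18×79.6 = 98115
Σ ṁᵢCp,ᵢ = 150×4.18 + 231×4.18 = 1592.6
T_out = 98115 / 1592.6 = 61.608 °C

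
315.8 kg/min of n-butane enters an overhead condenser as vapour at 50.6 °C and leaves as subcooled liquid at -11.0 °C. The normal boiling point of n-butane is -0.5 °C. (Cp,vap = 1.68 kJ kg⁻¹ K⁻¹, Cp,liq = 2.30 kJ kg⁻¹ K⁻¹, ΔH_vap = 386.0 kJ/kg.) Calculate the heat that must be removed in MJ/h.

vapour 50.6→-0.5 °C: -85.848 kJ/kg
condensation at -0.5 °C: -386 kJ/kg
liquid -0.5→-11.0 °C: -24.15 kJ/kg
Δh = -85.848 + -386 + -24.15 = -496 kJ/kg
Q = ṁ·Δh = 315.8 kg/min × -496 kJ/kg = -156640 kJ/min
|Q| = 2610.6 kW = 9398.2 MJ/h

Q_c = 9400 MJ/h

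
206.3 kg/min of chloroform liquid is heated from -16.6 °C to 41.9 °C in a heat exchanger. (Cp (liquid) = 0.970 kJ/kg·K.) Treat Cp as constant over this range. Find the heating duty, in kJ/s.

Q = 195 kJ/s

Q = ṁ·Cp·ΔT = 206.3 × 0.970 × (41.9 − -16.6) = 11706 kJ/min
Converting: 11706 / 60 s = 195.11 kW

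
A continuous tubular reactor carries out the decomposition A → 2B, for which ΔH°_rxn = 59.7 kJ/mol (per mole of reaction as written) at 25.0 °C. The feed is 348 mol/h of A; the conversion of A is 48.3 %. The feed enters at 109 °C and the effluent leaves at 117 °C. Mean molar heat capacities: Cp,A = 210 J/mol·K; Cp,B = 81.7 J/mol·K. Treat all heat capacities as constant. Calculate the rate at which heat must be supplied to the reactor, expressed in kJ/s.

Q_in = 2.75 kJ/s

Extent of reaction ξ = 0.483 × 348 = 168.08 mol/h
Reaction term: ξ·ΔH°_rxn = 168.08 × 59.7 = 10035 kJ/h
Sensible, feed 109→25 °C: -6138.7 kJ/h
Outlet flows (mol/h): A 179.92, B 336.17
Sensible, products 25→117 °C: 6002.8 kJ/h
Q = ΔH = 9898.6 kJ/h = 2.7496 kW
Heat supplied = 2.7496 kJ/s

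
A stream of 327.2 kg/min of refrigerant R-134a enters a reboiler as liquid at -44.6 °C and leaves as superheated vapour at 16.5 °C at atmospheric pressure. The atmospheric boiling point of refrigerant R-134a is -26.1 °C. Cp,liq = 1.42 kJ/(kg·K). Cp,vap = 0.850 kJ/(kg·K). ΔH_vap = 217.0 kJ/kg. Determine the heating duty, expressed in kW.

liquid -44.6→-26.1 °C: 26.27 kJ/kg
vaporisation at -26.1 °C: 217 kJ/kg
vapour -26.1→16.5 °C: 36.21 kJ/kg
Δh = 26.27 + 217 + 36.21 = 279.48 kJ/kg
Q = ṁ·Δh = 327.2 kg/min × 279.48 kJ/kg = 91446 kJ/min
|Q| = 1524.1 kW

Q = 1520 kW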